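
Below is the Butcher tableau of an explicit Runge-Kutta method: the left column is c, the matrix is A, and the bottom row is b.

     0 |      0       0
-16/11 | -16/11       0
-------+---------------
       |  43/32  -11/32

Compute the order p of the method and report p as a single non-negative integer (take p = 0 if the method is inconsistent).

b = (43/32, -11/32)
c = (0, -16/11)
Σ b_i: 43/32·1 + (-11/32)·1 = 1 ✓
b·c: (-11/32)·(-16/11) = 1/2 ✓; 2 stages ⇒ order 2.

2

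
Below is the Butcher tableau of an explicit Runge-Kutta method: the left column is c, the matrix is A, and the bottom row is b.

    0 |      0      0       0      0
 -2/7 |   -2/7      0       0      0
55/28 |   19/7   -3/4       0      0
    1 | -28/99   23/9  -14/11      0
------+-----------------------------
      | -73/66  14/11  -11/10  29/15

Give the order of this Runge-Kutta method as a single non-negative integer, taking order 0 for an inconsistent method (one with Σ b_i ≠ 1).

b = (-73/66, 14/11, -11/10, 29/15)
c = (0, -2/7, 55/28, 1)
Ac = (0, 0, 3/14, -407/126)
Σ b_i: (-73/66)·1 + 14/11·1 + (-11/10)·1 + 29/15·1 = 1 ✓
b·c: 14/11·(-2/7) + (-11/10)·55/28 + 29/15·1 = -5461/9240 ≠ 1/2 ⇒ order 1.

1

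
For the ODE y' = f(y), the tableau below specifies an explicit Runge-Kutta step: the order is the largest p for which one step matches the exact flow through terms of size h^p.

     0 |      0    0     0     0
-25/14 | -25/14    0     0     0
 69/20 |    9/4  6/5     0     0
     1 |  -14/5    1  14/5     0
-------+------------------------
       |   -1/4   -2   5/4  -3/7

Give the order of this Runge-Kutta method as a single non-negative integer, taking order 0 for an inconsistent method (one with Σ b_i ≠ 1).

0

b = (-1/4, -2, 5/4, -3/7)
c = (0, -25/14, 69/20, 1)
Ac = (0, 0, -15/7, 1378/175)
Σ b_i: (-1/4)·1 + (-2)·1 + 5/4·1 + (-3/7)·1 = -10/7 ≠ 1 ⇒ order 0.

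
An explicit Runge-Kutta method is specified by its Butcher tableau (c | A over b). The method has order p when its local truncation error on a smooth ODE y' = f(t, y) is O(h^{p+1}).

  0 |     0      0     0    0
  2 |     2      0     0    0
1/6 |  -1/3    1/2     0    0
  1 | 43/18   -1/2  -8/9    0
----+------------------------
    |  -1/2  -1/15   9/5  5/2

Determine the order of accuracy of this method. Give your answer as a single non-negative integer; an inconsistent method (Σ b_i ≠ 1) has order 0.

0

b = (-1/2, -1/15, 9/5, 5/2)
c = (0, 2, 1/6, 1)
Ac = (0, 0, 1, -31/27)
Σ b_i: (-1/2)·1 + (-1/15)·1 + 9/5·1 + 5/2·1 = 56/15 ≠ 1 ⇒ order 0.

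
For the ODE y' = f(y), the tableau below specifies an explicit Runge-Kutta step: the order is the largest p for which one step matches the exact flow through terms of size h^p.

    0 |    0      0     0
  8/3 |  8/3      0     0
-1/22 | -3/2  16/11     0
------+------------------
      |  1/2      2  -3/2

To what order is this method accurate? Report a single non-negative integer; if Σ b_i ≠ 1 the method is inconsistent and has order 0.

b = (1/2, 2, -3/2)
c = (0, 8/3, -1/22)
Ac = (0, 0, 128/33)
Σ b_i: 1/2·1 + 2·1 + (-3/2)·1 = 1 ✓
b·c: 2·8/3 + (-3/2)·(-1/22) = 713/132 ≠ 1/2 ⇒ order 1.

1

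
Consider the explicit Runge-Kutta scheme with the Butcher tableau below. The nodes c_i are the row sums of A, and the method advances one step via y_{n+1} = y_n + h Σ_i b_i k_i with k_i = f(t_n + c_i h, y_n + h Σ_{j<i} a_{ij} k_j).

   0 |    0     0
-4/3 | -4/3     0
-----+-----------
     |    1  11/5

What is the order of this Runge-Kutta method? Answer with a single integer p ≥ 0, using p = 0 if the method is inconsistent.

0

b = (1, 11/5)
c = (0, -4/3)
Σ b_i: 1·1 + 11/5·1 = 16/5 ≠ 1 ⇒ order 0.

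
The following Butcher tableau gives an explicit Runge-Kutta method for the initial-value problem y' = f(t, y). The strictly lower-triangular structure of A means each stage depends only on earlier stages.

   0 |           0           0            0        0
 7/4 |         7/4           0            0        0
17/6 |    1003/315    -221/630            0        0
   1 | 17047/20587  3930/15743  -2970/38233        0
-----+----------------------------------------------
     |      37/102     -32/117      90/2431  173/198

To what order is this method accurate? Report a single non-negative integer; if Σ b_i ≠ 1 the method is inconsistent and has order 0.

b = (37/102, -32/117, 90/2431, 173/198)
c = (0, 7/4, 17/6, 1)
Ac = (0, 0, -221/360, 75/346)
Σ b_i: 37/102·1 + (-32/117)·1 + 90/2431·1 + 173/198·1 = 1 ✓
b·c: (-32/117)·7/4 + 90/2431·17/6 + 173/198·1 = 1/2 ✓
b·c²: (-32/117)·49/16 + 90/2431·289/36 + 173/198·1 = 1/3 ✓
b·Ac: 90/2431·(-221/360) + 173/198·75/346 = 1/6 ✓
b·c³: (-32/117)·343/64 + 90/2431·4913/216 + 173/198·1 = 1/4 ✓
b·(c∘Ac): 90/2431·(-3757/2160) + 173/198·75/346 = 1/8 ✓
b·Ac²: 90/2431·(-1547/1440) + 173/198·195/1384 = 1/12 ✓
b·A²c: 173/198·33/692 = 1/24 ✓; 4 stages ⇒ order 4.

4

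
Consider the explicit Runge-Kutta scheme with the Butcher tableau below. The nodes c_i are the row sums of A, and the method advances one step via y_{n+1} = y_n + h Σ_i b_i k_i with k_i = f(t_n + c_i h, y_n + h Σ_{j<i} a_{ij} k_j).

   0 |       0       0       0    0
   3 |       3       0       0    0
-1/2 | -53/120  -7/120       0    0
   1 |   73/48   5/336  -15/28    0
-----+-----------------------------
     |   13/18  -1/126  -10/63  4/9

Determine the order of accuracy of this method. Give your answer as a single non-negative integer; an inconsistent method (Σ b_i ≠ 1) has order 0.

4

b = (13/18, -1/126, -10/63, 4/9)
c = (0, 3, -1/2, 1)
Ac = (0, 0, -7/40, 5/16)
Σ b_i: 13/18·1 + (-1/126)·1 + (-10/63)·1 + 4/9·1 = 1 ✓
b·c: (-1/126)·3 + (-10/63)·(-1/2) + 4/9·1 = 1/2 ✓
b·c²: (-1/126)·9 + (-10/63)·1/4 + 4/9·1 = 1/3 ✓
b·Ac: (-10/63)·(-7/40) + 4/9·5/16 = 1/6 ✓
b·c³: (-1/126)·27 + (-10/63)·(-1/8) + 4/9·1 = 1/4 ✓
b·(c∘Ac): (-10/63)·7/80 + 4/9·5/16 = 1/8 ✓
b·Ac²: (-10/63)·(-21/40) = 1/12 ✓
b·A²c: 4/9·3/32 = 1/24 ✓; 4 stages ⇒ order 4.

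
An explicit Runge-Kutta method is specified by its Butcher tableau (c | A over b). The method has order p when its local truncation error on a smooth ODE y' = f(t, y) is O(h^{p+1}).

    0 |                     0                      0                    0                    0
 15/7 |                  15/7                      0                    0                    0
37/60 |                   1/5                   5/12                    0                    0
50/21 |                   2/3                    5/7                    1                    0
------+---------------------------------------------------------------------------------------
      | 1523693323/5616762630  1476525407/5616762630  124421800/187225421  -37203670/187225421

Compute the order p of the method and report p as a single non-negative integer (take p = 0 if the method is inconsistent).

3

b = (1523693323/5616762630, 1476525407/5616762630, 124421800/187225421, -37203670/187225421)
c = (0, 15/7, 37/60, 50/21)
Ac = (0, 0, 25/28, 6313/2940)
Σ b_i: 1523693323/5616762630·1 + 1476525407/5616762630·1 + 124421800/187225421·1 + (-37203670/187225421)·1 = 1 ✓
b·c: 1476525407/5616762630·15/7 + 124421800/187225421·37/60 + (-37203670/187225421)·50/21 = 1/2 ✓
b·c²: 1476525407/5616762630·225/49 + 124421800/187225421·1369/3600 + (-37203670/187225421)·2500/441 = 1/3 ✓
b·Ac: 124421800/187225421·25/28 + (-37203670/187225421)·6313/2940 = 1/6 ✓
b·c³: 1476525407/5616762630·3375/343 + 124421800/187225421·50653/216000 + (-37203670/187225421)·125000/9261 = 199428364391/3302656426440 ≠ 1/4 ⇒ order 3.
b·(c∘Ac): 124421800/187225421·185/336 + (-37203670/187225421)·31565/6174 = -107339641025/165132821322 ≠ 1/8
b·Ac²: 124421800/187225421·375/196 + (-37203670/187225421)·4519567/1234800 = 256738823039/471808060920 ≠ 1/12
b·A²c: (-37203670/187225421)·25/28 = -66435125/374450842 ≠ 1/24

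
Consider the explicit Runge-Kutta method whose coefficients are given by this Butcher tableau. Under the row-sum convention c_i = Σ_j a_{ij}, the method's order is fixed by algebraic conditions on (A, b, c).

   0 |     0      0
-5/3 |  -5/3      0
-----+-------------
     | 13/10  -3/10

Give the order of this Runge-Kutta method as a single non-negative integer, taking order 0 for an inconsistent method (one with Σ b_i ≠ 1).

2

b = (13/10, -3/10)
c = (0, -5/3)
Σ b_i: 13/10·1 + (-3/10)·1 = 1 ✓
b·c: (-3/10)·(-5/3) = 1/2 ✓; 2 stages ⇒ order 2.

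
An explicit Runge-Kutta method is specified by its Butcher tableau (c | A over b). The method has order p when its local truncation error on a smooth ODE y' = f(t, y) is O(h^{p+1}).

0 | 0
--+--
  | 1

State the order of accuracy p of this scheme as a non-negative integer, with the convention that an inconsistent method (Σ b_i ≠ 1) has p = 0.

b = (1)
c = (0)
Σ b_i: 1·1 = 1 ✓; 1 stage ⇒ order 1.

1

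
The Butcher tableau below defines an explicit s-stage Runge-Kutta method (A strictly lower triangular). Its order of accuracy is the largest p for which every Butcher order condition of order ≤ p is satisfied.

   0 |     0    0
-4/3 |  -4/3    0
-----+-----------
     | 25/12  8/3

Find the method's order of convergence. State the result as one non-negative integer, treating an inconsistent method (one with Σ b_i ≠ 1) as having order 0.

0

b = (25/12, 8/3)
c = (0, -4/3)
Σ b_i: 25/12·1 + 8/3·1 = 19/4 ≠ 1 ⇒ order 0.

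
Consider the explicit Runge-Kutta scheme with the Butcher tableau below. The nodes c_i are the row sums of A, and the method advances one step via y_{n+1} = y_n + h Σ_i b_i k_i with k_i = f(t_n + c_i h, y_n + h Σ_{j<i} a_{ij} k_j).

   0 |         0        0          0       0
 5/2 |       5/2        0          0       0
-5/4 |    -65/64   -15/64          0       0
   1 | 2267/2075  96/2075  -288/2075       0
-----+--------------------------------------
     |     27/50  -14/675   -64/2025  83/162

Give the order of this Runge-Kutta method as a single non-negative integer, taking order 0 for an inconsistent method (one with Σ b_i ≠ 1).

b = (27/50, -14/675, -64/2025, 83/162)
c = (0, 5/2, -5/4, 1)
Ac = (0, 0, -75/128, 24/83)
Σ b_i: 27/50·1 + (-14/675)·1 + (-64/2025)·1 + 83/162·1 = 1 ✓
b·c: (-14/675)·5/2 + (-64/2025)·(-5/4) + 83/162·1 = 1/2 ✓
b·c²: (-14/675)·25/4 + (-64/2025)·25/16 + 83/162·1 = 1/3 ✓
b·Ac: (-64/2025)·(-75/128) + 83/162·24/83 = 1/6 ✓
b·c³: (-14/675)·125/8 + (-64/2025)·(-125/64) + 83/162·1 = 1/4 ✓
b·(c∘Ac): (-64/2025)·375/512 + 83/162·24/83 = 1/8 ✓
b·Ac²: (-64/2025)·(-375/256) + 83/162·6/83 = 1/12 ✓
b·A²c: 83/162·27/332 = 1/24 ✓; 4 stages ⇒ order 4.

4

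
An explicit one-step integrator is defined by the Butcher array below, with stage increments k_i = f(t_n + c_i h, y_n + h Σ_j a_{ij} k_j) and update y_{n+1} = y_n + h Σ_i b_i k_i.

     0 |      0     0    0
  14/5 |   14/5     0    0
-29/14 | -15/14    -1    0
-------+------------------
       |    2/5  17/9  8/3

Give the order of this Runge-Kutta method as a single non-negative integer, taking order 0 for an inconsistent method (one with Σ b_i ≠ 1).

b = (2/5, 17/9, 8/3)
c = (0, 14/5, -29/14)
Ac = (0, 0, -14/5)
Σ b_i: 2/5·1 + 17/9·1 + 8/3·1 = 223/45 ≠ 1 ⇒ order 0.

0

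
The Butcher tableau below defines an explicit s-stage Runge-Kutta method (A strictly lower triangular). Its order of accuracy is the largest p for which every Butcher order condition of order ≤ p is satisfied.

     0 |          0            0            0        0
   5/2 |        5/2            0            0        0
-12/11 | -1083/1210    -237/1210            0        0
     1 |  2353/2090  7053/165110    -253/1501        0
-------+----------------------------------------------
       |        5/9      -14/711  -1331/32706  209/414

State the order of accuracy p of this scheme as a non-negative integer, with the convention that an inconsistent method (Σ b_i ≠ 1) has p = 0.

4

b = (5/9, -14/711, -1331/32706, 209/414)
c = (0, 5/2, -12/11, 1)
Ac = (0, 0, -237/484, 243/836)
Σ b_i: 5/9·1 + (-14/711)·1 + (-1331/32706)·1 + 209/414·1 = 1 ✓
b·c: (-14/711)·5/2 + (-1331/32706)·(-12/11) + 209/414·1 = 1/2 ✓
b·c²: (-14/711)·25/4 + (-1331/32706)·144/121 + 209/414·1 = 1/3 ✓
b·Ac: (-1331/32706)·(-237/484) + 209/414·243/836 = 1/6 ✓
b·c³: (-14/711)·125/8 + (-1331/32706)·(-1728/1331) + 209/414·1 = 1/4 ✓
b·(c∘Ac): (-1331/32706)·711/1331 + 209/414·243/836 = 1/8 ✓
b·Ac²: (-1331/32706)·(-1185/968) + 209/414·111/1672 = 1/12 ✓
b·A²c: 209/414·69/836 = 1/24 ✓; 4 stages ⇒ order 4.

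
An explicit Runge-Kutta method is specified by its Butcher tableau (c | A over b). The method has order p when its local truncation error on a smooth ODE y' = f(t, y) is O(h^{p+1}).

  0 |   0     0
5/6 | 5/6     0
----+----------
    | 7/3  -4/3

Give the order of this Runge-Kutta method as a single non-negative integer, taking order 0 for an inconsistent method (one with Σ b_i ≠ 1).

1

b = (7/3, -4/3)
c = (0, 5/6)
Σ b_i: 7/3·1 + (-4/3)·1 = 1 ✓
b·c: (-4/3)·5/6 = -10/9 ≠ 1/2 ⇒ order 1.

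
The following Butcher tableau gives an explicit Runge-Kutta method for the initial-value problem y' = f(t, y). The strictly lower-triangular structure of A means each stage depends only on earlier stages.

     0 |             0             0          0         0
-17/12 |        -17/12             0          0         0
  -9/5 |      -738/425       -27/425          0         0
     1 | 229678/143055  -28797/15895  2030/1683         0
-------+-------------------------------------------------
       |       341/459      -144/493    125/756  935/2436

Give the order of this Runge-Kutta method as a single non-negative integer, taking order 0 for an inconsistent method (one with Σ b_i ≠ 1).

b = (341/459, -144/493, 125/756, 935/2436)
c = (0, -17/12, -9/5, 1)
Ac = (0, 0, 9/100, 87/220)
Σ b_i: 341/459·1 + (-144/493)·1 + 125/756·1 + 935/2436·1 = 1 ✓
b·c: (-144/493)·(-17/12) + 125/756·(-9/5) + 935/2436·1 = 1/2 ✓
b·c²: (-144/493)·289/144 + 125/756·81/25 + 935/2436·1 = 1/3 ✓
b·Ac: 125/756·9/100 + 935/2436·87/220 = 1/6 ✓
b·c³: (-144/493)·(-4913/1728) + 125/756·(-729/125) + 935/2436·1 = 1/4 ✓
b·(c∘Ac): 125/756·(-81/500) + 935/2436·87/220 = 1/8 ✓
b·Ac²: 125/756·(-51/400) + 935/2436·12209/44880 = 1/12 ✓
b·A²c: 935/2436·203/1870 = 1/24 ✓; 4 stages ⇒ order 4.

4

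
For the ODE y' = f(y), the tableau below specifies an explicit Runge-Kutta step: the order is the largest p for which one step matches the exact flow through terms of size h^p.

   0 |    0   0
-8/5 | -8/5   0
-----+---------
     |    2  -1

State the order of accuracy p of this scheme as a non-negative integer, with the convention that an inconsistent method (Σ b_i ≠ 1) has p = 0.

1

b = (2, -1)
c = (0, -8/5)
Σ b_i: 2·1 + (-1)·1 = 1 ✓
b·c: (-1)·(-8/5) = 8/5 ≠ 1/2 ⇒ order 1.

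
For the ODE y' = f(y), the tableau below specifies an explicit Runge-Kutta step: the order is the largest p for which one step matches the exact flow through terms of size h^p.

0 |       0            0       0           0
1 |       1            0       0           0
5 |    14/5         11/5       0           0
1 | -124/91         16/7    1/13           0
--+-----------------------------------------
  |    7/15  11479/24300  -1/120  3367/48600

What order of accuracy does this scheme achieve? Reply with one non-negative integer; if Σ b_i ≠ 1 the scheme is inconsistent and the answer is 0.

b = (7/15, 11479/24300, -1/120, 3367/48600)
c = (0, 1, 5, 1)
Ac = (0, 0, 11/5, 243/91)
Σ b_i: 7/15·1 + 11479/24300·1 + (-1/120)·1 + 3367/48600·1 = 1 ✓
b·c: 11479/24300·1 + (-1/120)·5 + 3367/48600·1 = 1/2 ✓
b·c²: 11479/24300·1 + (-1/120)·25 + 3367/48600·1 = 1/3 ✓
b·Ac: (-1/120)·11/5 + 3367/48600·243/91 = 1/6 ✓
b·c³: 11479/24300·1 + (-1/120)·125 + 3367/48600·1 = -1/2 ≠ 1/4 ⇒ order 3.
b·(c∘Ac): (-1/120)·11 + 3367/48600·243/91 = 7/75 ≠ 1/8
b·Ac²: (-1/120)·11/5 + 3367/48600·383/91 = 332/1215 ≠ 1/12
b·A²c: 3367/48600·11/65 = 2849/243000 ≠ 1/24

3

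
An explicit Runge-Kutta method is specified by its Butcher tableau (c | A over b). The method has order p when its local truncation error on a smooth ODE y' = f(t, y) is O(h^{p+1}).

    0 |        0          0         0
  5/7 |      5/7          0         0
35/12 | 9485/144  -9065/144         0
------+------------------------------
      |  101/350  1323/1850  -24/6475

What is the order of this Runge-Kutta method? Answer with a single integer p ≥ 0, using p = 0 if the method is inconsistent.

b = (101/350, 1323/1850, -24/6475)
c = (0, 5/7, 35/12)
Ac = (0, 0, -6475/144)
Σ b_i: 101/350·1 + 1323/1850·1 + (-24/6475)·1 = 1 ✓
b·c: 1323/1850·5/7 + (-24/6475)·35/12 = 1/2 ✓
b·c²: 1323/1850·25/49 + (-24/6475)·1225/144 = 1/3 ✓
b·Ac: (-24/6475)·(-6475/144) = 1/6 ✓; 3 stages ⇒ order 3.

3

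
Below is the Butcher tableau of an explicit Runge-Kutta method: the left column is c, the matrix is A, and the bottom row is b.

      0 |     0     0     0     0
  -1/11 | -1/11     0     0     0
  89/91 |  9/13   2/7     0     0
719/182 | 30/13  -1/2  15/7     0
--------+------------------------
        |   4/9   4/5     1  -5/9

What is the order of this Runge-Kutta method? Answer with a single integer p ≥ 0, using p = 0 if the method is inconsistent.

0

b = (4/9, 4/5, 1, -5/9)
c = (0, -1/11, 89/91, 719/182)
Ac = (0, 0, -2/77, 30007/14014)
Σ b_i: 4/9·1 + 4/5·1 + 1·1 + (-5/9)·1 = 76/45 ≠ 1 ⇒ order 0.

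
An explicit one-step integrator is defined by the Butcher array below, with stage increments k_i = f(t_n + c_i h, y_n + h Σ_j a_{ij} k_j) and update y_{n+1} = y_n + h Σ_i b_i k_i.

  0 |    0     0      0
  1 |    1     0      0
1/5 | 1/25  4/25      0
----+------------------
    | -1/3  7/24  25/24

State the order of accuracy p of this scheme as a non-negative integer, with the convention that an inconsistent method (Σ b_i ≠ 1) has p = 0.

b = (-1/3, 7/24, 25/24)
c = (0, 1, 1/5)
Ac = (0, 0, 4/25)
Σ b_i: (-1/3)·1 + 7/24·1 + 25/24·1 = 1 ✓
b·c: 7/24·1 + 25/24·1/5 = 1/2 ✓
b·c²: 7/24·1 + 25/24·1/25 = 1/3 ✓
b·Ac: 25/24·4/25 = 1/6 ✓; 3 stages ⇒ order 3.

3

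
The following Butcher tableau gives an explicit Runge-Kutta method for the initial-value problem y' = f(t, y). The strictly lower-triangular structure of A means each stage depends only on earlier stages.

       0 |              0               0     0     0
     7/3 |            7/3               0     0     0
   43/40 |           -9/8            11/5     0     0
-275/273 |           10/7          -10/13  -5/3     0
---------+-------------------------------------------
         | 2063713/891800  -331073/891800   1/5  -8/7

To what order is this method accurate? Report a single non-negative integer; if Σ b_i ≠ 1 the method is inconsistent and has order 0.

b = (2063713/891800, -331073/891800, 1/5, -8/7)
c = (0, 7/3, 43/40, -275/273)
Ac = (0, 0, 77/15, -373/104)
Σ b_i: 2063713/891800·1 + (-331073/891800)·1 + 1/5·1 + (-8/7)·1 = 1 ✓
b·c: (-331073/891800)·7/3 + 1/5·43/40 + (-8/7)·(-275/273) = 1/2 ✓
b·c²: (-331073/891800)·49/9 + 1/5·1849/1600 + (-8/7)·75625/74529 = -4103703731/1391208000 ≠ 1/3 ⇒ order 2.
b·Ac: 1/5·77/15 + (-8/7)·(-373/104) = 34982/6825 ≠ 1/6

2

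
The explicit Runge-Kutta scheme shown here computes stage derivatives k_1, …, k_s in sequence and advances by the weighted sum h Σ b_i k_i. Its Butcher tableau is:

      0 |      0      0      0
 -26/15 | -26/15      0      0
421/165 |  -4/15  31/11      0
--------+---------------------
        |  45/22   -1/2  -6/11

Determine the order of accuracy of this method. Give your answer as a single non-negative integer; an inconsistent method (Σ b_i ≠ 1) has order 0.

1

b = (45/22, -1/2, -6/11)
c = (0, -26/15, 421/165)
Ac = (0, 0, -806/165)
Σ b_i: 45/22·1 + (-1/2)·1 + (-6/11)·1 = 1 ✓
b·c: (-1/2)·(-26/15) + (-6/11)·421/165 = -953/1815 ≠ 1/2 ⇒ order 1.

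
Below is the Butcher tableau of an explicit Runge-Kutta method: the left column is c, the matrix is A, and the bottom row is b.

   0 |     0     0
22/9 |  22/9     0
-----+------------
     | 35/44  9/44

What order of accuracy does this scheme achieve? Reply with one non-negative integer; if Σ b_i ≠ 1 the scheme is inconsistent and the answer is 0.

2

b = (35/44, 9/44)
c = (0, 22/9)
Σ b_i: 35/44·1 + 9/44·1 = 1 ✓
b·c: 9/44·22/9 = 1/2 ✓; 2 stages ⇒ order 2.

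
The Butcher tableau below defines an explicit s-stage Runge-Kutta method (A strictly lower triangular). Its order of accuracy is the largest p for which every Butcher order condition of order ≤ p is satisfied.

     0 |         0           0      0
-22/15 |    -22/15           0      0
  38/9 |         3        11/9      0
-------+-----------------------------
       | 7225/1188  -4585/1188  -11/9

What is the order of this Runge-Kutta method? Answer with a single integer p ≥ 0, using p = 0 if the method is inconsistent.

b = (7225/1188, -4585/1188, -11/9)
c = (0, -22/15, 38/9)
Ac = (0, 0, -242/135)
Σ b_i: 7225/1188·1 + (-4585/1188)·1 + (-11/9)·1 = 1 ✓
b·c: (-4585/1188)·(-22/15) + (-11/9)·38/9 = 1/2 ✓
b·c²: (-4585/1188)·484/225 + (-11/9)·1444/81 = -109681/3645 ≠ 1/3 ⇒ order 2.
b·Ac: (-11/9)·(-242/135) = 2662/1215 ≠ 1/6

2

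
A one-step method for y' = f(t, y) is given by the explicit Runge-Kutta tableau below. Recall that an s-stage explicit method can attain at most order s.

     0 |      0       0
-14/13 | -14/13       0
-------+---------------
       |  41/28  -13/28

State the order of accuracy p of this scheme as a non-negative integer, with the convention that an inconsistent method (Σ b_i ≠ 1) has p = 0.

2

b = (41/28, -13/28)
c = (0, -14/13)
Σ b_i: 41/28·1 + (-13/28)·1 = 1 ✓
b·c: (-13/28)·(-14/13) = 1/2 ✓; 2 stages ⇒ order 2.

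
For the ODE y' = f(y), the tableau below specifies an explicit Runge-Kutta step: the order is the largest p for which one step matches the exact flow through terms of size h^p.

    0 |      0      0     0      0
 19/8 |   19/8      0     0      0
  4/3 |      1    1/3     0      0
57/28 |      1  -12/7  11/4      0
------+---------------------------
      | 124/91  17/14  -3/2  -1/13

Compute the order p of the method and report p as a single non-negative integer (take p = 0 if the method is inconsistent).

1

b = (124/91, 17/14, -3/2, -1/13)
c = (0, 19/8, 4/3, 57/28)
Ac = (0, 0, 19/24, -17/42)
Σ b_i: 124/91·1 + 17/14·1 + (-3/2)·1 + (-1/13)·1 = 1 ✓
b·c: 17/14·19/8 + (-3/2)·4/3 + (-1/13)·57/28 = 1059/1456 ≠ 1/2 ⇒ order 1.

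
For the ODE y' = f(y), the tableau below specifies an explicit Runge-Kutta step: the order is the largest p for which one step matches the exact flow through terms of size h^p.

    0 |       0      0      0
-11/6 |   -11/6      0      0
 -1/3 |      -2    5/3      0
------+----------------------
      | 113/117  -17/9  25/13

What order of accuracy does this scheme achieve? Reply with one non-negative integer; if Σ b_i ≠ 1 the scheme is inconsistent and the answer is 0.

b = (113/117, -17/9, 25/13)
c = (0, -11/6, -1/3)
Ac = (0, 0, -55/18)
Σ b_i: 113/117·1 + (-17/9)·1 + 25/13·1 = 1 ✓
b·c: (-17/9)·(-11/6) + 25/13·(-1/3) = 1981/702 ≠ 1/2 ⇒ order 1.

1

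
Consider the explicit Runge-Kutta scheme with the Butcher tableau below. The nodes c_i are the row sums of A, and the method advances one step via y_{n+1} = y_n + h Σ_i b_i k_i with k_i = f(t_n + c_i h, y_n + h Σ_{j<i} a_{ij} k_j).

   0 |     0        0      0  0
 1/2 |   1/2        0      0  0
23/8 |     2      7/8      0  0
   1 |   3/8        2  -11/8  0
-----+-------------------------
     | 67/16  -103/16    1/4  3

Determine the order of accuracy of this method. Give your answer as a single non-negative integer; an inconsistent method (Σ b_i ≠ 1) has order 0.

2

b = (67/16, -103/16, 1/4, 3)
c = (0, 1/2, 23/8, 1)
Ac = (0, 0, 7/16, -189/64)
Σ b_i: 67/16·1 + (-103/16)·1 + 1/4·1 + 3·1 = 1 ✓
b·c: (-103/16)·1/2 + 1/4·23/8 + 3·1 = 1/2 ✓
b·c²: (-103/16)·1/4 + 1/4·529/64 + 3·1 = 885/256 ≠ 1/3 ⇒ order 2.
b·Ac: 1/4·7/16 + 3·(-189/64) = -35/4 ≠ 1/6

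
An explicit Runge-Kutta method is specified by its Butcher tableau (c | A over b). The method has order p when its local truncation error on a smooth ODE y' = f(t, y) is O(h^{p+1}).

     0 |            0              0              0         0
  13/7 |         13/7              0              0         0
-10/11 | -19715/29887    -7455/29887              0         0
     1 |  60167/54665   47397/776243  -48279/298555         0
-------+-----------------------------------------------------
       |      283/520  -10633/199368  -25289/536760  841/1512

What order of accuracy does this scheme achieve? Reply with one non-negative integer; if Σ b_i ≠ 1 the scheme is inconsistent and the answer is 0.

b = (283/520, -10633/199368, -25289/536760, 841/1512)
c = (0, 13/7, -10/11, 1)
Ac = (0, 0, -1065/2299, 219/841)
Σ b_i: 283/520·1 + (-10633/199368)·1 + (-25289/536760)·1 + 841/1512·1 = 1 ✓
b·c: (-10633/199368)·13/7 + (-25289/536760)·(-10/11) + 841/1512·1 = 1/2 ✓
b·c²: (-10633/199368)·169/49 + (-25289/536760)·100/121 + 841/1512·1 = 1/3 ✓
b·Ac: (-25289/536760)·(-1065/2299) + 841/1512·219/841 = 1/6 ✓
b·c³: (-10633/199368)·2197/343 + (-25289/536760)·(-1000/1331) + 841/1512·1 = 1/4 ✓
b·(c∘Ac): (-25289/536760)·10650/25289 + 841/1512·219/841 = 1/8 ✓
b·Ac²: (-25289/536760)·(-13845/16093) + 841/1512·453/5887 = 1/12 ✓
b·A²c: 841/1512·63/841 = 1/24 ✓; 4 stages ⇒ order 4.

4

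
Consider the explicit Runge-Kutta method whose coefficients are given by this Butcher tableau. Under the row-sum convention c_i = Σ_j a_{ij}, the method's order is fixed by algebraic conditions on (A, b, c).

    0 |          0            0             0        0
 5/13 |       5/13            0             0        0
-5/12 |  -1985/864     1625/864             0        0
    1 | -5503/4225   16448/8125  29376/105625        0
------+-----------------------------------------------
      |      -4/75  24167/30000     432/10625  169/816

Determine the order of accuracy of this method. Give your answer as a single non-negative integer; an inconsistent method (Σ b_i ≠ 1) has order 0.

b = (-4/75, 24167/30000, 432/10625, 169/816)
c = (0, 5/13, -5/12, 1)
Ac = (0, 0, 625/864, 112/169)
Σ b_i: (-4/75)·1 + 24167/30000·1 + 432/10625·1 + 169/816·1 = 1 ✓
b·c: 24167/30000·5/13 + 432/10625·(-5/12) + 169/816·1 = 1/2 ✓
b·c²: 24167/30000·25/169 + 432/10625·25/144 + 169/816·1 = 1/3 ✓
b·Ac: 432/10625·625/864 + 169/816·112/169 = 1/6 ✓
b·c³: 24167/30000·125/2197 + 432/10625·(-125/1728) + 169/816·1 = 1/4 ✓
b·(c∘Ac): 432/10625·(-3125/10368) + 169/816·112/169 = 1/8 ✓
b·Ac²: 432/10625·3125/11232 + 169/816·764/2197 = 1/12 ✓
b·A²c: 169/816·34/169 = 1/24 ✓; 4 stages ⇒ order 4.

4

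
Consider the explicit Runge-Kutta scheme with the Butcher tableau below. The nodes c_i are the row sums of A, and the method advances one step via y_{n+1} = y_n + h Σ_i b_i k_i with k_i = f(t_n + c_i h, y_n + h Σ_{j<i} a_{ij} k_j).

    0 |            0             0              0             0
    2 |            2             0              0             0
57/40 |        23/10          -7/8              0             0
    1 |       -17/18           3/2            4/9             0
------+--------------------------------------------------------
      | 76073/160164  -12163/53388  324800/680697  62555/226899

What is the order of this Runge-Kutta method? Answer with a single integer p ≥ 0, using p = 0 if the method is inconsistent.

3

b = (76073/160164, -12163/53388, 324800/680697, 62555/226899)
c = (0, 2, 57/40, 1)
Ac = (0, 0, -7/4, 109/30)
Σ b_i: 76073/160164·1 + (-12163/53388)·1 + 324800/680697·1 + 62555/226899·1 = 1 ✓
b·c: (-12163/53388)·2 + 324800/680697·57/40 + 62555/226899·1 = 1/2 ✓
b·c²: (-12163/53388)·4 + 324800/680697·3249/1600 + 62555/226899·1 = 1/3 ✓
b·Ac: 324800/680697·(-7/4) + 62555/226899·109/30 = 1/6 ✓
b·c³: (-12163/53388)·8 + 324800/680697·185193/64000 + 62555/226899·1 = -88711/533880 ≠ 1/4 ⇒ order 3.
b·(c∘Ac): 324800/680697·(-399/160) + 62555/226899·109/30 = -15073/80082 ≠ 1/8
b·Ac²: 324800/680697·(-7/2) + 62555/226899·2761/400 = 12684613/54455760 ≠ 1/12
b·A²c: 62555/226899·(-7/9) = -437885/2042091 ≠ 1/24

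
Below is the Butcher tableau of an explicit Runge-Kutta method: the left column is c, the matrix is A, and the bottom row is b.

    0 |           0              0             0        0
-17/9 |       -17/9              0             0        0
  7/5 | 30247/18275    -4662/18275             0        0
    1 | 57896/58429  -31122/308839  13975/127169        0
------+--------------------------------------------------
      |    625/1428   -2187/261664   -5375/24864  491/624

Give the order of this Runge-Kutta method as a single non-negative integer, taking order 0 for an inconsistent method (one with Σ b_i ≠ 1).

4

b = (625/1428, -2187/261664, -5375/24864, 491/624)
c = (0, -17/9, 7/5, 1)
Ac = (0, 0, 518/1075, 169/491)
Σ b_i: 625/1428·1 + (-2187/261664)·1 + (-5375/24864)·1 + 491/624·1 = 1 ✓
b·c: (-2187/261664)·(-17/9) + (-5375/24864)·7/5 + 491/624·1 = 1/2 ✓
b·c²: (-2187/261664)·289/81 + (-5375/24864)·49/25 + 491/624·1 = 1/3 ✓
b·Ac: (-5375/24864)·518/1075 + 491/624·169/491 = 1/6 ✓
b·c³: (-2187/261664)·(-4913/729) + (-5375/24864)·343/125 + 491/624·1 = 1/4 ✓
b·(c∘Ac): (-5375/24864)·3626/5375 + 491/624·169/491 = 1/8 ✓
b·Ac²: (-5375/24864)·(-8806/9675) + 491/624·(-637/4419) = 1/12 ✓
b·A²c: 491/624·26/491 = 1/24 ✓; 4 stages ⇒ order 4.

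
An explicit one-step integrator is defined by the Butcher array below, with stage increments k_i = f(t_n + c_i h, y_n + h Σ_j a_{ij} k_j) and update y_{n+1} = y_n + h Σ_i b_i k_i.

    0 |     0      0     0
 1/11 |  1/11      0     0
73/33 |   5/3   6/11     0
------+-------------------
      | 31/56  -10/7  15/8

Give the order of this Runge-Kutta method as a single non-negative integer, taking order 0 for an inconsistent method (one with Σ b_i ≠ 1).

1

b = (31/56, -10/7, 15/8)
c = (0, 1/11, 73/33)
Ac = (0, 0, 6/121)
Σ b_i: 31/56·1 + (-10/7)·1 + 15/8·1 = 1 ✓
b·c: (-10/7)·1/11 + 15/8·73/33 = 225/56 ≠ 1/2 ⇒ order 1.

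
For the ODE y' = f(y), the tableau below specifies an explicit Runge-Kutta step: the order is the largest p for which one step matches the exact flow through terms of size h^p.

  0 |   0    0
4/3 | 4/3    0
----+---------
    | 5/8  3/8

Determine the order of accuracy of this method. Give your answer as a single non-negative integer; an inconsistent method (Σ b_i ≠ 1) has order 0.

b = (5/8, 3/8)
c = (0, 4/3)
Σ b_i: 5/8·1 + 3/8·1 = 1 ✓
b·c: 3/8·4/3 = 1/2 ✓; 2 stages ⇒ order 2.

2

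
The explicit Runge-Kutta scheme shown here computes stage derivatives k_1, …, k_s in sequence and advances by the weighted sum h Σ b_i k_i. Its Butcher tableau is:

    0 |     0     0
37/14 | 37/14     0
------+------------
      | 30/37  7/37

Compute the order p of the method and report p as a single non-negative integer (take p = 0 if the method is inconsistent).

2

b = (30/37, 7/37)
c = (0, 37/14)
Σ b_i: 30/37·1 + 7/37·1 = 1 ✓
b·c: 7/37·37/14 = 1/2 ✓; 2 stages ⇒ order 2.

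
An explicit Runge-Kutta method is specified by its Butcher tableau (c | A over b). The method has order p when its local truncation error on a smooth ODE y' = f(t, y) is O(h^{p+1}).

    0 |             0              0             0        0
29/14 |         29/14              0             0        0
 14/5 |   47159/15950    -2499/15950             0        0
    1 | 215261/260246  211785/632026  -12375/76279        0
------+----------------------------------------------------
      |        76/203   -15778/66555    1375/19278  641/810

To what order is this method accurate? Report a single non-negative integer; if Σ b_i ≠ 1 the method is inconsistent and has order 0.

4

b = (76/203, -15778/66555, 1375/19278, 641/810)
c = (0, 29/14, 14/5, 1)
Ac = (0, 0, -357/1100, 615/2564)
Σ b_i: 76/203·1 + (-15778/66555)·1 + 1375/19278·1 + 641/810·1 = 1 ✓
b·c: (-15778/66555)·29/14 + 1375/19278·14/5 + 641/810·1 = 1/2 ✓
b·c²: (-15778/66555)·841/196 + 1375/19278·196/25 + 641/810·1 = 1/3 ✓
b·Ac: 1375/19278·(-357/1100) + 641/810·615/2564 = 1/6 ✓
b·c³: (-15778/66555)·24389/2744 + 1375/19278·2744/125 + 641/810·1 = 1/4 ✓
b·(c∘Ac): 1375/19278·(-2499/2750) + 641/810·615/2564 = 1/8 ✓
b·Ac²: 1375/19278·(-1479/2200) + 641/810·5955/35896 = 1/12 ✓
b·A²c: 641/810·135/2564 = 1/24 ✓; 4 stages ⇒ order 4.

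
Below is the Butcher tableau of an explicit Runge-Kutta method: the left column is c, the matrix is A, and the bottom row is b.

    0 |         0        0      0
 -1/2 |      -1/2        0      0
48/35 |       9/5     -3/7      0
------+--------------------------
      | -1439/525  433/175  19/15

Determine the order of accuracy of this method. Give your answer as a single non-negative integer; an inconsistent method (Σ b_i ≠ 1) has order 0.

2

b = (-1439/525, 433/175, 19/15)
c = (0, -1/2, 48/35)
Ac = (0, 0, 3/14)
Σ b_i: (-1439/525)·1 + 433/175·1 + 19/15·1 = 1 ✓
b·c: 433/175·(-1/2) + 19/15·48/35 = 1/2 ✓
b·c²: 433/175·1/4 + 19/15·2304/1225 = 73523/24500 ≠ 1/3 ⇒ order 2.
b·Ac: 19/15·3/14 = 19/70 ≠ 1/6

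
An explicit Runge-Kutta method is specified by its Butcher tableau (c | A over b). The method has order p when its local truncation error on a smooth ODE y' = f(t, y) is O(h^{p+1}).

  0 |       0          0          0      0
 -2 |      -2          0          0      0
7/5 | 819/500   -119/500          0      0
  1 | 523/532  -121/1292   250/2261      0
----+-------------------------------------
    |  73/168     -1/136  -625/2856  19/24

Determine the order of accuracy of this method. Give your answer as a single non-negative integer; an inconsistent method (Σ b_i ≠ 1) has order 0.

b = (73/168, -1/136, -625/2856, 19/24)
c = (0, -2, 7/5, 1)
Ac = (0, 0, 119/250, 13/38)
Σ b_i: 73/168·1 + (-1/136)·1 + (-625/2856)·1 + 19/24·1 = 1 ✓
b·c: (-1/136)·(-2) + (-625/2856)·7/5 + 19/24·1 = 1/2 ✓
b·c²: (-1/136)·4 + (-625/2856)·49/25 + 19/24·1 = 1/3 ✓
b·Ac: (-625/2856)·119/250 + 19/24·13/38 = 1/6 ✓
b·c³: (-1/136)·(-8) + (-625/2856)·343/125 + 19/24·1 = 1/4 ✓
b·(c∘Ac): (-625/2856)·833/1250 + 19/24·13/38 = 1/8 ✓
b·Ac²: (-625/2856)·(-119/125) + 19/24·(-3/19) = 1/12 ✓
b·A²c: 19/24·1/19 = 1/24 ✓; 4 stages ⇒ order 4.

4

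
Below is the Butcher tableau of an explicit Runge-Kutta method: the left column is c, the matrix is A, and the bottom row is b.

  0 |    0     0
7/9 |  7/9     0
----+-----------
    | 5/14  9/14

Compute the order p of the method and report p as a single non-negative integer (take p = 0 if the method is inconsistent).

2

b = (5/14, 9/14)
c = (0, 7/9)
Σ b_i: 5/14·1 + 9/14·1 = 1 ✓
b·c: 9/14·7/9 = 1/2 ✓; 2 stages ⇒ order 2.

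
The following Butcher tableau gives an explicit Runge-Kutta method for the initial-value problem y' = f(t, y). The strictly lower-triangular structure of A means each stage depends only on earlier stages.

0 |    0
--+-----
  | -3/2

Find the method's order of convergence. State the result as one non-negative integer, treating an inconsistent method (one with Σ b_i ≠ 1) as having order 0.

0

b = (-3/2)
c = (0)
Σ b_i: (-3/2)·1 = -3/2 ≠ 1 ⇒ order 0.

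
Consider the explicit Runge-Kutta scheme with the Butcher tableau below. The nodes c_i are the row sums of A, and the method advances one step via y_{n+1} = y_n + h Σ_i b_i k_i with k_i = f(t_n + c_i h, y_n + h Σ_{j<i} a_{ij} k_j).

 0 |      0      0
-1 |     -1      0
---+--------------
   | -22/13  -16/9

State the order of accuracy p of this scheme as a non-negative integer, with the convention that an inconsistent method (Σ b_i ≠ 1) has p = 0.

0

b = (-22/13, -16/9)
c = (0, -1)
Σ b_i: (-22/13)·1 + (-16/9)·1 = -406/117 ≠ 1 ⇒ order 0.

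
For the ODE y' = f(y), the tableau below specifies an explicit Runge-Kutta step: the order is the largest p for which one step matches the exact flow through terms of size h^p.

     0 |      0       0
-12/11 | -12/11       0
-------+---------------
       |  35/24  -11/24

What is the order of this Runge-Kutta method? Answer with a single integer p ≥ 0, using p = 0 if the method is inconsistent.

b = (35/24, -11/24)
c = (0, -12/11)
Σ b_i: 35/24·1 + (-11/24)·1 = 1 ✓
b·c: (-11/24)·(-12/11) = 1/2 ✓; 2 stages ⇒ order 2.

2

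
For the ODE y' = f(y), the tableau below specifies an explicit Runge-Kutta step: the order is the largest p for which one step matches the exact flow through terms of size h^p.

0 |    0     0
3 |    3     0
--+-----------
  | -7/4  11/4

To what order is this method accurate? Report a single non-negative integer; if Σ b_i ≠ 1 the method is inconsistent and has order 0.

b = (-7/4, 11/4)
c = (0, 3)
Σ b_i: (-7/4)·1 + 11/4·1 = 1 ✓
b·c: 11/4·3 = 33/4 ≠ 1/2 ⇒ order 1.

1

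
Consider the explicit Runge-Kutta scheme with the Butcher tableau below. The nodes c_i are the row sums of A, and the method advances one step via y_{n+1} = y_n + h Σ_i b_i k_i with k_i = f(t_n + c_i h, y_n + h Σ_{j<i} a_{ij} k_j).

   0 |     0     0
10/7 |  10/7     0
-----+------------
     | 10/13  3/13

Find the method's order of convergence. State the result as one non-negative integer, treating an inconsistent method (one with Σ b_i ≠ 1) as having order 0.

b = (10/13, 3/13)
c = (0, 10/7)
Σ b_i: 10/13·1 + 3/13·1 = 1 ✓
b·c: 3/13·10/7 = 30/91 ≠ 1/2 ⇒ order 1.

1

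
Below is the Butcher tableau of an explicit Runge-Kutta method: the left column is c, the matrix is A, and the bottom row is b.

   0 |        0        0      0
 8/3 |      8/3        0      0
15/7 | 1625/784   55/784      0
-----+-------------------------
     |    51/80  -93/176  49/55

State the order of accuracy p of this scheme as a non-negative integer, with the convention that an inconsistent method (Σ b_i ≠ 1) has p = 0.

b = (51/80, -93/176, 49/55)
c = (0, 8/3, 15/7)
Ac = (0, 0, 55/294)
Σ b_i: 51/80·1 + (-93/176)·1 + 49/55·1 = 1 ✓
b·c: (-93/176)·8/3 + 49/55·15/7 = 1/2 ✓
b·c²: (-93/176)·64/9 + 49/55·225/49 = 1/3 ✓
b·Ac: 49/55·55/294 = 1/6 ✓; 3 stages ⇒ order 3.

3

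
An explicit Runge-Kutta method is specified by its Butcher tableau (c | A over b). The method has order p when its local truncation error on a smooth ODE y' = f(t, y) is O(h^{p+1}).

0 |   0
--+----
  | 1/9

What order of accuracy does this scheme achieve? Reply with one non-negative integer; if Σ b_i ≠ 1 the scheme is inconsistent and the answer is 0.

0

b = (1/9)
c = (0)
Σ b_i: 1/9·1 = 1/9 ≠ 1 ⇒ order 0.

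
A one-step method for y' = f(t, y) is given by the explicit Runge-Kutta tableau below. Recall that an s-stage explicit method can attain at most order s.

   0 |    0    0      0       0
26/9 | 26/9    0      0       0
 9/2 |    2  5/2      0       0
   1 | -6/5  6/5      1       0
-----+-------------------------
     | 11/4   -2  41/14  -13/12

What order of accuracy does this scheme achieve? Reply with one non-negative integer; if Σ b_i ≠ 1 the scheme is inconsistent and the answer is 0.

0

b = (11/4, -2, 41/14, -13/12)
c = (0, 26/9, 9/2, 1)
Ac = (0, 0, 65/9, 239/30)
Σ b_i: 11/4·1 + (-2)·1 + 41/14·1 + (-13/12)·1 = 109/42 ≠ 1 ⇒ order 0.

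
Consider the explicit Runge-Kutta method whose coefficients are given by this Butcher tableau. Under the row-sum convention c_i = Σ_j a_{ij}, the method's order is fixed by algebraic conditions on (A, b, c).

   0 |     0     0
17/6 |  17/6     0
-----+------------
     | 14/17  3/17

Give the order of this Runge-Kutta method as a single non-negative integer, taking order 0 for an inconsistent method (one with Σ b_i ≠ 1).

2

b = (14/17, 3/17)
c = (0, 17/6)
Σ b_i: 14/17·1 + 3/17·1 = 1 ✓
b·c: 3/17·17/6 = 1/2 ✓; 2 stages ⇒ order 2.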